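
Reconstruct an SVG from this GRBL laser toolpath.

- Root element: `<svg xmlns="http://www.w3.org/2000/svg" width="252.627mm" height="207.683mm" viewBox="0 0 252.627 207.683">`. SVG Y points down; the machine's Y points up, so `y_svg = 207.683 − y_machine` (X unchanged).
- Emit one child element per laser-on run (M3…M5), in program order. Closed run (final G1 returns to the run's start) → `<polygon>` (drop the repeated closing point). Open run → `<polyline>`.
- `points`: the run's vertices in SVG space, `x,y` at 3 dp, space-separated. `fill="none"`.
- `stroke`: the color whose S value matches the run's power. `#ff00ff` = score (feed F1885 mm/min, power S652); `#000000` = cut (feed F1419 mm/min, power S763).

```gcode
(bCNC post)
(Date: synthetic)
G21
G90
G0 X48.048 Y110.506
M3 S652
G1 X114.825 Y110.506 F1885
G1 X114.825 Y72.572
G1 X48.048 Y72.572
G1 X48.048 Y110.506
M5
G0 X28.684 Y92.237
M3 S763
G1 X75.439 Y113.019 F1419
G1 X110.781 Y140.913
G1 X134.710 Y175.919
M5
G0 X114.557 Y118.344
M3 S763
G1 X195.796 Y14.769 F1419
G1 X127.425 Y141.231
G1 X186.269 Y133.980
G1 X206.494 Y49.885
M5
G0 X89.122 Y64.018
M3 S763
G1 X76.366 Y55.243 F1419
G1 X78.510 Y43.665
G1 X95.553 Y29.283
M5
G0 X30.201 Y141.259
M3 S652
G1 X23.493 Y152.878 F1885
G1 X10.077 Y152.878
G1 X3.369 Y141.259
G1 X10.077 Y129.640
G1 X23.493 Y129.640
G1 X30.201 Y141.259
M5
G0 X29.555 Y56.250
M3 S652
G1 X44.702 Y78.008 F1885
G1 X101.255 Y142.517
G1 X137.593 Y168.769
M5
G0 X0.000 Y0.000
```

Machine Y-up, SVG Y-down with viewBox height 207.683, so y_svg = 207.683 − y_machine; X carries over.

Run 1: power S652 maps to stroke `#ff00ff` (score). The run returns to its start, so emit a `<polygon>` with points (Y-flipped): 48.048,97.177 114.825,97.177 114.825,135.111 48.048,135.111.

Run 2: the run's S763 means `#000000` (cut). The run is open, so emit a `<polyline>` with points (Y-flipped): 28.684,115.446 75.439,94.664 110.781,66.770 134.710,31.764.

Run 3: S763 ⇒ cut layer `#000000`. The run is open, so emit a `<polyline>` with points (Y-flipped): 114.557,89.339 195.796,192.914 127.425,66.452 186.269,73.703 206.494,157.798.

Run 4: the run's S763 means `#000000` (cut). The run is open, so emit a `<polyline>` with points (Y-flipped): 89.122,143.665 76.366,152.440 78.510,164.018 95.553,178.400.

Run 5: power S652 maps to stroke `#ff00ff` (score). The run returns to its start, so emit a `<polygon>` with points (Y-flipped): 30.201,66.424 23.493,54.805 10.077,54.805 3.369,66.424 10.077,78.043 23.493,78.043.

Run 6: the run's S652 means `#ff00ff` (score). The run is open, so emit a `<polyline>` with points (Y-flipped): 29.555,151.433 44.702,129.675 101.255,65.166 137.593,38.914.

<svg xmlns="http://www.w3.org/2000/svg" width="252.627mm" height="207.683mm" viewBox="0 0 252.627 207.683">
  <polygon points="48.048,97.177 114.825,97.177 114.825,135.111 48.048,135.111" fill="none" stroke="#ff00ff"/>
  <polyline points="28.684,115.446 75.439,94.664 110.781,66.770 134.710,31.764" fill="none" stroke="#000000"/>
  <polyline points="114.557,89.339 195.796,192.914 127.425,66.452 186.269,73.703 206.494,157.798" fill="none" stroke="#000000"/>
  <polyline points="89.122,143.665 76.366,152.440 78.510,164.018 95.553,178.400" fill="none" stroke="#000000"/>
  <polygon points="30.201,66.424 23.493,54.805 10.077,54.805 3.369,66.424 10.077,78.043 23.493,78.043" fill="none" stroke="#ff00ff"/>
  <polyline points="29.555,151.433 44.702,129.675 101.255,65.166 137.593,38.914" fill="none" stroke="#ff00ff"/>
</svg>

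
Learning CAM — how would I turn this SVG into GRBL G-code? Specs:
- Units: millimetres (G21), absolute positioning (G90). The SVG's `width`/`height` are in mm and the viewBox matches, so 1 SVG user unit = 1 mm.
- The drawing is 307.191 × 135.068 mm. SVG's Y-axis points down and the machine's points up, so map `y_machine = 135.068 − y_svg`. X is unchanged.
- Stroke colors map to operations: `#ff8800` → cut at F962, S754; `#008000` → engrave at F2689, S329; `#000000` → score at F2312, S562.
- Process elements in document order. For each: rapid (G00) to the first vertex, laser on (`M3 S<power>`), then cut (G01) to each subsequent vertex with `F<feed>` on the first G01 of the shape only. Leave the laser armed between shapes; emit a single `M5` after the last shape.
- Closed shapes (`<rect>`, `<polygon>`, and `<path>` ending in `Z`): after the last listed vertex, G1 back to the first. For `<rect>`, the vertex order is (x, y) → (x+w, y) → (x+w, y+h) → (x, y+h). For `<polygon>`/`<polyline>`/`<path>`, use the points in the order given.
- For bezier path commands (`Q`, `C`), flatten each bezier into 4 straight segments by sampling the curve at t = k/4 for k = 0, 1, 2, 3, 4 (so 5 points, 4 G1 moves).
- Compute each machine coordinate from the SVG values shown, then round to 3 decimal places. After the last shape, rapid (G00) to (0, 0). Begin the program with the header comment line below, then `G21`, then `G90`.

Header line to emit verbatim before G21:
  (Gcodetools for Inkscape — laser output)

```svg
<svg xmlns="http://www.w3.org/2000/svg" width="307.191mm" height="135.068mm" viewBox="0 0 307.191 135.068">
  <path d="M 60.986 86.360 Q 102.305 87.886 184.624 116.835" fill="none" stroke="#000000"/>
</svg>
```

viewBox `0 0 307.191 135.068` with mm width/height → 1 unit = 1 mm. Flip: y_m = 135.068 − y_svg.

**Shape 1** — `<path>` quadratic bezier, stroke `#000000` → score (S562, F2312). Control points (SVG): P0=(60.986,86.360), P1=(102.305,87.886), P2=(184.624,116.835); sampled at t=k/4. Machine vertices: (60.986,48.708) → (84.208,46.231) → (112.555,40.326) → (146.027,30.994) → (184.624,18.233). Open path.

(Gcodetools for Inkscape — laser output)
G21
G90
G00 X60.986 Y48.708
M3 S562
G01 X84.208 Y46.231 F2312
G01 X112.555 Y40.326
G01 X146.027 Y30.994
G01 X184.624 Y18.233
M5
G00 X0.000 Y0.000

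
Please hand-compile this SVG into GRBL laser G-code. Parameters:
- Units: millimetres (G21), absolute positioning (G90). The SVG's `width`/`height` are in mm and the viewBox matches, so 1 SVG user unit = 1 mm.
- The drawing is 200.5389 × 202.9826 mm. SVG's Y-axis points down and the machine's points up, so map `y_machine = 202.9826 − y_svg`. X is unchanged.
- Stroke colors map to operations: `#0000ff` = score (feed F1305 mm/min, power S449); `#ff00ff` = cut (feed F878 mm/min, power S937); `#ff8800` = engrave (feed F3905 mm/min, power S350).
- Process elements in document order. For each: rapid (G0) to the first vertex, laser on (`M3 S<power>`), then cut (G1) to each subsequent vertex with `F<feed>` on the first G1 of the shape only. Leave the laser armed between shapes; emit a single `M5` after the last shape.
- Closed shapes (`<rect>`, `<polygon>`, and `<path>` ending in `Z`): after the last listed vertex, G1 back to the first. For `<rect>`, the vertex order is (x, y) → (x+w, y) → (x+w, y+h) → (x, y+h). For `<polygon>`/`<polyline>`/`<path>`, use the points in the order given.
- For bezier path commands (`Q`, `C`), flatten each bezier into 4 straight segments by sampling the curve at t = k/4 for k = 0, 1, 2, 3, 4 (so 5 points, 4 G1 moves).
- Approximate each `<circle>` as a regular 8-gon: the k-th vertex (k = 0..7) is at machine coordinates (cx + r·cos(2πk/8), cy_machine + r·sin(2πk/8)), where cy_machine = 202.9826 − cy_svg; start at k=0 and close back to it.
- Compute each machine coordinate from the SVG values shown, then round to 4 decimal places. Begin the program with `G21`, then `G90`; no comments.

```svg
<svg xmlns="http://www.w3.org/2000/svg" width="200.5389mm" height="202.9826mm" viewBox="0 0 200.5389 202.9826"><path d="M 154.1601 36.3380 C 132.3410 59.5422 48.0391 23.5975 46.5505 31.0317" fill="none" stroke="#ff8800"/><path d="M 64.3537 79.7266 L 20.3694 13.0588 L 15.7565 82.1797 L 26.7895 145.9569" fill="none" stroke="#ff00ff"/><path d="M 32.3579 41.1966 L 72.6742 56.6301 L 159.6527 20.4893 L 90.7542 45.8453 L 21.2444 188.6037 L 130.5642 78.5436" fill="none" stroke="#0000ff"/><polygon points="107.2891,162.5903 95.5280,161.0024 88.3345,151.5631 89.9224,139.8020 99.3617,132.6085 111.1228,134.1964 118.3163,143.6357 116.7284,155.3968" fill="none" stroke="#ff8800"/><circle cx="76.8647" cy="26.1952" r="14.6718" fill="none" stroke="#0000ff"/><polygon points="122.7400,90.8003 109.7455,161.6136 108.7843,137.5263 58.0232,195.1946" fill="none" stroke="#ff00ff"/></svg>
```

1 u = 1 mm; y_m = 202.9826 − y.

[1] `<path>` cubic bezier, #ff8800→engrave S350 F3905: (154.1601,166.6446) → (128.3505,158.7299) → (92.7314,163.3840) → (60.9242,170.9950) → (46.5505,171.9509)

[2] `<path>` open polyline, #ff00ff→cut S937 F878: (64.3537,123.2560) → (20.3694,189.9238) → (15.7565,120.8029) → (26.7895,57.0257)

[3] `<path>` open polyline, #0000ff→score S449 F1305: (32.3579,161.7860) → (72.6742,146.3525) → (159.6527,182.4933) → (90.7542,157.1373) → (21.2444,14.3789) → (130.5642,124.4390)

[4] `<polygon>` regular polygon, #ff8800→engrave S350 F3905: (107.2891,40.3923) → (95.5280,41.9802) → (88.3345,51.4195) → (89.9224,63.1806) → (99.3617,70.3741) → (111.1228,68.7862) → (118.3163,59.3469) → (116.7284,47.5858) → (107.2891,40.3923) (closed)

[5] `<circle>` circle, #0000ff→score S449 F1305: (91.5365,176.7874) → (87.2392,187.1619) → (76.8647,191.4592) → (66.4902,187.1619) → (62.1929,176.7874) → (66.4902,166.4129) → (76.8647,162.1156) → (87.2392,166.4129) → (91.5365,176.7874) (closed)

[6] `<polygon>` closed polygon, #ff00ff→cut S937 F878: (122.7400,112.1823) → (109.7455,41.3690) → (108.7843,65.4563) → (58.0232,7.7880) → (122.7400,112.1823) (closed)

G21
G90
G0 X154.1601 Y166.6446
M3 S350
G1 X128.3505 Y158.7299 F3905
G1 X92.7314 Y163.3840
G1 X60.9242 Y170.9950
G1 X46.5505 Y171.9509
G0 X64.3537 Y123.2560
M3 S937
G1 X20.3694 Y189.9238 F878
G1 X15.7565 Y120.8029
G1 X26.7895 Y57.0257
G0 X32.3579 Y161.7860
M3 S449
G1 X72.6742 Y146.3525 F1305
G1 X159.6527 Y182.4933
G1 X90.7542 Y157.1373
G1 X21.2444 Y14.3789
G1 X130.5642 Y124.4390
G0 X107.2891 Y40.3923
M3 S350
G1 X95.5280 Y41.9802 F3905
G1 X88.3345 Y51.4195
G1 X89.9224 Y63.1806
G1 X99.3617 Y70.3741
G1 X111.1228 Y68.7862
G1 X118.3163 Y59.3469
G1 X116.7284 Y47.5858
G1 X107.2891 Y40.3923
G0 X91.5365 Y176.7874
M3 S449
G1 X87.2392 Y187.1619 F1305
G1 X76.8647 Y191.4592
G1 X66.4902 Y187.1619
G1 X62.1929 Y176.7874
G1 X66.4902 Y166.4129
G1 X76.8647 Y162.1156
G1 X87.2392 Y166.4129
G1 X91.5365 Y176.7874
G0 X122.7400 Y112.1823
M3 S937
G1 X109.7455 Y41.3690 F878
G1 X108.7843 Y65.4563
G1 X58.0232 Y7.7880
G1 X122.7400 Y112.1823
M5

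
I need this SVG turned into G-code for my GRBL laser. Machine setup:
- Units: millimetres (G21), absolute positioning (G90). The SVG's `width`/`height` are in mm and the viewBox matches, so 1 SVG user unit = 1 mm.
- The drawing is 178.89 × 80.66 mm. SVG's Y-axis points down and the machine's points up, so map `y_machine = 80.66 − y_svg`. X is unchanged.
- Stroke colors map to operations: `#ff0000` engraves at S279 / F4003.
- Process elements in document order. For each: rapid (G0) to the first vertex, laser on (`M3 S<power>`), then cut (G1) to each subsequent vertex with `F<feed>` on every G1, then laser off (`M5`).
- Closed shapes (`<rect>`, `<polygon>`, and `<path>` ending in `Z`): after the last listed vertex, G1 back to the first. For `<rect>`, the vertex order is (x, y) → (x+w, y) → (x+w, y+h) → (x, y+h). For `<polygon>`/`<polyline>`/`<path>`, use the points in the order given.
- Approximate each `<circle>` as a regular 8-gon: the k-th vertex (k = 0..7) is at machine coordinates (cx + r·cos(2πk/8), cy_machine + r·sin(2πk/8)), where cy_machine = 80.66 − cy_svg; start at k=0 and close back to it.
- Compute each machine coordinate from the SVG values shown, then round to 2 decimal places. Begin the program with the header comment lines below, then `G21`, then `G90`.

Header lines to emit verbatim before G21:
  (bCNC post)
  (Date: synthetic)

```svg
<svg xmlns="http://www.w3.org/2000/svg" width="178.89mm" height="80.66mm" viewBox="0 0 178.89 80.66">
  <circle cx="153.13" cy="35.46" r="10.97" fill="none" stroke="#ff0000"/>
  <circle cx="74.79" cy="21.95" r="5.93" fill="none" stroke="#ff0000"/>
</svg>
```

Since the viewBox matches the mm dimensions, user units are millimetres directly. The only transform is the Y-flip y_m = 80.66 − y_svg.

Shape 1 is a circle drawn with `<circle>`. Its stroke #ff0000 means engrave at S279, F4003. After flipping Y the toolpath is (164.10,45.20) → (160.89,52.96) → (153.13,56.17) → (145.37,52.96) → (142.16,45.20) → (145.37,37.44) → (153.13,34.23) → (160.89,37.44) → (164.10,45.20), returning to the start.

Shape 2 is a circle drawn with `<circle>`. Its stroke #ff0000 means engrave at S279, F4003. After flipping Y the toolpath is (80.72,58.71) → (78.98,62.90) → (74.79,64.64) → (70.60,62.90) → (68.86,58.71) → (70.60,54.52) → (74.79,52.78) → (78.98,54.52) → (80.72,58.71), returning to the start.

(bCNC post)
(Date: synthetic)
G21
G90
G0 X164.10 Y45.20
M3 S279
G1 X160.89 Y52.96 F4003
G1 X153.13 Y56.17 F4003
G1 X145.37 Y52.96 F4003
G1 X142.16 Y45.20 F4003
G1 X145.37 Y37.44 F4003
G1 X153.13 Y34.23 F4003
G1 X160.89 Y37.44 F4003
G1 X164.10 Y45.20 F4003
M5
G0 X80.72 Y58.71
M3 S279
G1 X78.98 Y62.90 F4003
G1 X74.79 Y64.64 F4003
G1 X70.60 Y62.90 F4003
G1 X68.86 Y58.71 F4003
G1 X70.60 Y54.52 F4003
G1 X74.79 Y52.78 F4003
G1 X78.98 Y54.52 F4003
G1 X80.72 Y58.71 F4003
M5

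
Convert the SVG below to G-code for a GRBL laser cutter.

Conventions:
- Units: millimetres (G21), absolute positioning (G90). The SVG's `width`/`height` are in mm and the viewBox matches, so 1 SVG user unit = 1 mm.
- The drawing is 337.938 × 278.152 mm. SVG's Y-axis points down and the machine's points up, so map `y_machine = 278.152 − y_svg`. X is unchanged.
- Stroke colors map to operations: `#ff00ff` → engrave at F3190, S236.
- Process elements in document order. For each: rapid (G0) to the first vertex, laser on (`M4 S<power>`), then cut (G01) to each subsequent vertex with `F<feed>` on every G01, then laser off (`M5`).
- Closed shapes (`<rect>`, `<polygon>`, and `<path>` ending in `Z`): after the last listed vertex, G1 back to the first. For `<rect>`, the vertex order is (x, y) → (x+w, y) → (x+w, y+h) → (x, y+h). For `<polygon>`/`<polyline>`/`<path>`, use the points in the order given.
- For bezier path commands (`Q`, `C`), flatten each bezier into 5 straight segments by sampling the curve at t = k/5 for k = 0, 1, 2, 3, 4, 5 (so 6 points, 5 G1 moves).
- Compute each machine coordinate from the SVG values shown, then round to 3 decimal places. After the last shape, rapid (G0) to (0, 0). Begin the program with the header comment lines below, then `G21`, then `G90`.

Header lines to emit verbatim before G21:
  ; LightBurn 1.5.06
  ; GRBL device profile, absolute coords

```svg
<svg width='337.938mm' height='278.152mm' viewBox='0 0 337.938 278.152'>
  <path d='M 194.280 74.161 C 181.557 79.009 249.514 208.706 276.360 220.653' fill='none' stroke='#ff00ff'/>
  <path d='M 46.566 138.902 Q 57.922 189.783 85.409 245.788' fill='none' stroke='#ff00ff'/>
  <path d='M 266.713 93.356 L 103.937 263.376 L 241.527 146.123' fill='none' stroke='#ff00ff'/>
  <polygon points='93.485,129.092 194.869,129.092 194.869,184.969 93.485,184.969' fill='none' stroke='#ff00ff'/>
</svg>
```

1 u = 1 mm; y_m = 278.152 − y.

[1] `<path>` cubic bezier, #ff00ff→engrave S236 F3190: (194.280,203.991) → (195.353,188.041) → (209.944,153.772) → (232.206,112.829) → (256.293,76.856) → (276.360,57.499)

[2] `<path>` quadratic bezier, #ff00ff→engrave S236 F3190: (46.566,139.250) → (51.754,118.693) → (58.232,97.725) → (66.000,76.348) → (75.059,54.561) → (85.409,32.364)

[3] `<path>` open polyline, #ff00ff→engrave S236 F3190: (266.713,184.796) → (103.937,14.776) → (241.527,132.029)

[4] `<polygon>` rectangle, #ff00ff→engrave S236 F3190: (93.485,149.060) → (194.869,149.060) → (194.869,93.183) → (93.485,93.183) → (93.485,149.060) (closed)

; LightBurn 1.5.06
; GRBL device profile, absolute coords
G21
G90
G0 X194.280 Y203.991
M4 S236
G01 X195.353 Y188.041 F3190
G01 X209.944 Y153.772 F3190
G01 X232.206 Y112.829 F3190
G01 X256.293 Y76.856 F3190
G01 X276.360 Y57.499 F3190
M5
G0 X46.566 Y139.250
M4 S236
G01 X51.754 Y118.693 F3190
G01 X58.232 Y97.725 F3190
G01 X66.000 Y76.348 F3190
G01 X75.059 Y54.561 F3190
G01 X85.409 Y32.364 F3190
M5
G0 X266.713 Y184.796
M4 S236
G01 X103.937 Y14.776 F3190
G01 X241.527 Y132.029 F3190
M5
G0 X93.485 Y149.060
M4 S236
G01 X194.869 Y149.060 F3190
G01 X194.869 Y93.183 F3190
G01 X93.485 Y93.183 F3190
G01 X93.485 Y149.060 F3190
M5
G0 X0.000 Y0.000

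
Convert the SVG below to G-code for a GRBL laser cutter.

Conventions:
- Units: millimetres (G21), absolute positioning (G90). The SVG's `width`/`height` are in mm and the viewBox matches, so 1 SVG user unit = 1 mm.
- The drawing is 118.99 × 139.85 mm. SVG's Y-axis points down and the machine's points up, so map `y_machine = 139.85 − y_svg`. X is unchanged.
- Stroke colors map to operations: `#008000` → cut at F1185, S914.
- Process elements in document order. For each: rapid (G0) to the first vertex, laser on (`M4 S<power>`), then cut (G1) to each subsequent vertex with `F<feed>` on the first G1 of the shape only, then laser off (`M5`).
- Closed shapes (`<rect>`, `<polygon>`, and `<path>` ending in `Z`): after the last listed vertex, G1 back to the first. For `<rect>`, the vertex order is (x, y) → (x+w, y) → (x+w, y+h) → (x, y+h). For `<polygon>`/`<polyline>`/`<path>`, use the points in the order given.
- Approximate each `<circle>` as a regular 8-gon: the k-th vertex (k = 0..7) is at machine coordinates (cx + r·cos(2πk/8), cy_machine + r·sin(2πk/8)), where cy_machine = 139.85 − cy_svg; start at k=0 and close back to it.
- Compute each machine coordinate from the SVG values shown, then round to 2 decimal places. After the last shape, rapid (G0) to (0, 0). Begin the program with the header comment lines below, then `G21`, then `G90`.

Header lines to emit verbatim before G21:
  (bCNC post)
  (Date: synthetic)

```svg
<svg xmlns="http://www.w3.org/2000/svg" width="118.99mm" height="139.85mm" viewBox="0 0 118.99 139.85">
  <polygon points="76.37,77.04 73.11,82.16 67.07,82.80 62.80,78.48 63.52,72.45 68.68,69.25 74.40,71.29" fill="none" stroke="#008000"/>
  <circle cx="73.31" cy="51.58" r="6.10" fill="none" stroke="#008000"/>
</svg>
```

(bCNC post)
(Date: synthetic)
G21
G90
G0 X76.37 Y62.81
M4 S914
G1 X73.11 Y57.69 F1185
G1 X67.07 Y57.05
G1 X62.80 Y61.37
G1 X63.52 Y67.40
G1 X68.68 Y70.60
G1 X74.40 Y68.56
G1 X76.37 Y62.81
M5
G0 X79.41 Y88.27
M4 S914
G1 X77.62 Y92.58 F1185
G1 X73.31 Y94.37
G1 X69.00 Y92.58
G1 X67.21 Y88.27
G1 X69.00 Y83.96
G1 X73.31 Y82.17
G1 X77.62 Y83.96
G1 X79.41 Y88.27
M5
G0 X0.00 Y0.00

Since the viewBox matches the mm dimensions, user units are millimetres directly. The only transform is the Y-flip y_m = 139.85 − y_svg.

Shape 1 is a regular polygon drawn with `<polygon>`. Its stroke #008000 means cut at S914, F1185. After flipping Y the toolpath is (76.37,62.81) → (73.11,57.69) → (67.07,57.05) → (62.80,61.37) → (63.52,67.40) → (68.68,70.60) → (74.40,68.56) → (76.37,62.81), returning to the start.

Shape 2 is a circle drawn with `<circle>`. Its stroke #008000 means cut at S914, F1185. After flipping Y the toolpath is (79.41,88.27) → (77.62,92.58) → (73.31,94.37) → (69.00,92.58) → (67.21,88.27) → (69.00,83.96) → (73.31,82.17) → (77.62,83.96) → (79.41,88.27), returning to the start.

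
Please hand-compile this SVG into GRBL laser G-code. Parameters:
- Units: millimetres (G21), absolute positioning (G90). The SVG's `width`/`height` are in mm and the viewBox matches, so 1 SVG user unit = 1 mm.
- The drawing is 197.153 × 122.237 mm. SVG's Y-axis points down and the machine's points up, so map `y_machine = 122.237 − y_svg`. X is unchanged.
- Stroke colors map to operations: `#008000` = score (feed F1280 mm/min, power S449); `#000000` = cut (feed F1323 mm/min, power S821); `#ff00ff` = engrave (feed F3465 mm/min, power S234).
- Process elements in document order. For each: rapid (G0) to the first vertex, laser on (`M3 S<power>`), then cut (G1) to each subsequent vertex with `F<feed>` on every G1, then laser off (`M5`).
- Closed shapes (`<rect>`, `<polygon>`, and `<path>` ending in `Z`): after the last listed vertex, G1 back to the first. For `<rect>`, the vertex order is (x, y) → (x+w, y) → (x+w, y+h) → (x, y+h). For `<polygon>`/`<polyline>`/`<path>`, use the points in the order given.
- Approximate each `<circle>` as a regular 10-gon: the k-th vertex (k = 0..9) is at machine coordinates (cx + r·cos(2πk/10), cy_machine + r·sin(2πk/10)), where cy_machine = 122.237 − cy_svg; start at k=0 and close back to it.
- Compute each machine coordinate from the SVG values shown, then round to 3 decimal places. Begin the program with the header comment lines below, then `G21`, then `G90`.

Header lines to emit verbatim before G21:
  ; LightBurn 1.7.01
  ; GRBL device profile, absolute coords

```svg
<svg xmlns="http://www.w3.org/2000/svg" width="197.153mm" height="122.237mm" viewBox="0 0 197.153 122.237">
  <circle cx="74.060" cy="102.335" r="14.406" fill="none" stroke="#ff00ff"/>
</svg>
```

; LightBurn 1.7.01
; GRBL device profile, absolute coords
G21
G90
G0 X88.466 Y19.902
M3 S234
G1 X85.715 Y28.370 F3465
G1 X78.512 Y33.603 F3465
G1 X69.608 Y33.603 F3465
G1 X62.405 Y28.370 F3465
G1 X59.654 Y19.902 F3465
G1 X62.405 Y11.434 F3465
G1 X69.608 Y6.201 F3465
G1 X78.512 Y6.201 F3465
G1 X85.715 Y11.434 F3465
G1 X88.466 Y19.902 F3465
M5

1 u = 1 mm; y_m = 122.237 − y.

[1] `<circle>` circle, #ff00ff→engrave S234 F3465: (88.466,19.902) → (85.715,28.370) → (78.512,33.603) → (69.608,33.603) → (62.405,28.370) → (59.654,19.902) → (62.405,11.434) → (69.608,6.201) → (78.512,6.201) → (85.715,11.434) → (88.466,19.902) (closed)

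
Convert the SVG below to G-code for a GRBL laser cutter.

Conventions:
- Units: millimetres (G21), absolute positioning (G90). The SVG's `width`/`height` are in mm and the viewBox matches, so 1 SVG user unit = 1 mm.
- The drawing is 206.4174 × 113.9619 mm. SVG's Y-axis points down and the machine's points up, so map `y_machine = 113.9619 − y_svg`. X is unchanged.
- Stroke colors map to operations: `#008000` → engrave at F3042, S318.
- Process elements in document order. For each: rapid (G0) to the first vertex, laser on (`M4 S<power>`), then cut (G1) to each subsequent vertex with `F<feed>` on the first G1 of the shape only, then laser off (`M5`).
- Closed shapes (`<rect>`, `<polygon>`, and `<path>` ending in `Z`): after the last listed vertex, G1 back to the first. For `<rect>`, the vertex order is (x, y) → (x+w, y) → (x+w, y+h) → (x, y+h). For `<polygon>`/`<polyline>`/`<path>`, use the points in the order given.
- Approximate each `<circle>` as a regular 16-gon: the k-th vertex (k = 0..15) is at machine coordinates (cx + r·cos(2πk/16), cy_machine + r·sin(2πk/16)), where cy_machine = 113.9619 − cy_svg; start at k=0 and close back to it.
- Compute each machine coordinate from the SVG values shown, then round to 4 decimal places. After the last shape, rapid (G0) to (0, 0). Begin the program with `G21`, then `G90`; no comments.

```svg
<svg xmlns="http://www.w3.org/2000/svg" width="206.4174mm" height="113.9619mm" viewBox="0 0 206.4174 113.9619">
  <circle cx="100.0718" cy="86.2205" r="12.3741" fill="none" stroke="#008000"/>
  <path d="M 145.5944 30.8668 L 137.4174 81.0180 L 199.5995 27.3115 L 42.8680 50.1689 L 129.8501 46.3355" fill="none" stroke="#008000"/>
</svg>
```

G21
G90
G0 X112.4459 Y27.7414
M4 S318
G1 X111.5040 Y32.4768 F3042
G1 X108.8216 Y36.4912
G1 X104.8072 Y39.1736
G1 X100.0718 Y40.1155
G1 X95.3364 Y39.1736
G1 X91.3220 Y36.4912
G1 X88.6396 Y32.4768
G1 X87.6977 Y27.7414
G1 X88.6396 Y23.0060
G1 X91.3220 Y18.9916
G1 X95.3364 Y16.3092
G1 X100.0718 Y15.3673
G1 X104.8072 Y16.3092
G1 X108.8216 Y18.9916
G1 X111.5040 Y23.0060
G1 X112.4459 Y27.7414
M5
G0 X145.5944 Y83.0951
M4 S318
G1 X137.4174 Y32.9439 F3042
G1 X199.5995 Y86.6504
G1 X42.8680 Y63.7930
G1 X129.8501 Y67.6264
M5
G0 X0.0000 Y0.0000

Since the viewBox matches the mm dimensions, user units are millimetres directly. The only transform is the Y-flip y_m = 113.9619 − y_svg.

Shape 1 is a circle drawn with `<circle>`. Its stroke #008000 means engrave at S318, F3042. After flipping Y the toolpath is (112.4459,27.7414) → (111.5040,32.4768) → (108.8216,36.4912) → (104.8072,39.1736) → (100.0718,40.1155) → (95.3364,39.1736) → (91.3220,36.4912) → (88.6396,32.4768) → (87.6977,27.7414) → (88.6396,23.0060) → (91.3220,18.9916) → (95.3364,16.3092) → (100.0718,15.3673) → (104.8072,16.3092) → (108.8216,18.9916) → (111.5040,23.0060) → (112.4459,27.7414), returning to the start.

Shape 2 is a open polyline drawn with `<path>`. Its stroke #008000 means engrave at S318, F3042. After flipping Y the toolpath is (145.5944,83.0951) → (137.4174,32.9439) → (199.5995,86.6504) → (42.8680,63.7930) → (129.8501,67.6264).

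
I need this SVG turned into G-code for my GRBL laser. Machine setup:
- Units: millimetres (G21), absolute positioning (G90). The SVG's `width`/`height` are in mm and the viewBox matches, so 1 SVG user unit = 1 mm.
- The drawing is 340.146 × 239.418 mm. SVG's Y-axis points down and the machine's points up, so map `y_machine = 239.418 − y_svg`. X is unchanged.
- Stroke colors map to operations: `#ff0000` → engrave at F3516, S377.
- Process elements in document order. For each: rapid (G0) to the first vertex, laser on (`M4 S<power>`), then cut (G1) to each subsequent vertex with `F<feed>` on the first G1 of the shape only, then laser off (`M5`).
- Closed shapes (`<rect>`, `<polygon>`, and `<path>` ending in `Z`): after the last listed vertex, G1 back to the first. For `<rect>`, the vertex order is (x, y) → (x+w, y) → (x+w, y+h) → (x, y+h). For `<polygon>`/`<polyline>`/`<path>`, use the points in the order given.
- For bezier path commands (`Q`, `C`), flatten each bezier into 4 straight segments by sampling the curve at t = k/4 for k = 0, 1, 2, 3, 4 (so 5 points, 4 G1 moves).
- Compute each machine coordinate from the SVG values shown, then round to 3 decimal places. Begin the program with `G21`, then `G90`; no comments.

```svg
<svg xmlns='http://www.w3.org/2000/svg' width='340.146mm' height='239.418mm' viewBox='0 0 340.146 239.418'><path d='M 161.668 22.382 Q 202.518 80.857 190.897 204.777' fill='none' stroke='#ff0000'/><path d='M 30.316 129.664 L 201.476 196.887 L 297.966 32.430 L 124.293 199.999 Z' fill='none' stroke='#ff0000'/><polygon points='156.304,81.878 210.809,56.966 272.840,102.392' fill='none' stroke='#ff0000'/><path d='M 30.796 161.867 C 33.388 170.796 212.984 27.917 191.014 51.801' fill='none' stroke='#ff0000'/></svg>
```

Since the viewBox matches the mm dimensions, user units are millimetres directly. The only transform is the Y-flip y_m = 239.418 − y_svg.

Shape 1 is a quadratic bezier drawn with `<path>`. Its stroke #ff0000 means engrave at S377, F3516. After flipping Y the toolpath is (161.668,217.036) → (178.814,183.708) → (189.400,142.200) → (193.428,92.511) → (190.897,34.641).

Shape 2 is a closed polygon drawn with `<path>`. Its stroke #ff0000 means engrave at S377, F3516. After flipping Y the toolpath is (30.316,109.754) → (201.476,42.531) → (297.966,206.988) → (124.293,39.419) → (30.316,109.754), returning to the start.

Shape 3 is a closed polygon drawn with `<polygon>`. Its stroke #ff0000 means engrave at S377, F3516. After flipping Y the toolpath is (156.304,157.540) → (210.809,182.452) → (272.840,137.026) → (156.304,157.540), returning to the start.

Shape 4 is a cubic bezier drawn with `<path>`. Its stroke #ff0000 means engrave at S377, F3516. After flipping Y the toolpath is (30.796,77.551) → (60.013,94.341) → (120.116,138.192) → (175.613,179.240) → (191.014,187.617).

G21
G90
G0 X161.668 Y217.036
M4 S377
G1 X178.814 Y183.708 F3516
G1 X189.400 Y142.200
G1 X193.428 Y92.511
G1 X190.897 Y34.641
M5
G0 X30.316 Y109.754
M4 S377
G1 X201.476 Y42.531 F3516
G1 X297.966 Y206.988
G1 X124.293 Y39.419
G1 X30.316 Y109.754
M5
G0 X156.304 Y157.540
M4 S377
G1 X210.809 Y182.452 F3516
G1 X272.840 Y137.026
G1 X156.304 Y157.540
M5
G0 X30.796 Y77.551
M4 S377
G1 X60.013 Y94.341 F3516
G1 X120.116 Y138.192
G1 X175.613 Y179.240
G1 X191.014 Y187.617
M5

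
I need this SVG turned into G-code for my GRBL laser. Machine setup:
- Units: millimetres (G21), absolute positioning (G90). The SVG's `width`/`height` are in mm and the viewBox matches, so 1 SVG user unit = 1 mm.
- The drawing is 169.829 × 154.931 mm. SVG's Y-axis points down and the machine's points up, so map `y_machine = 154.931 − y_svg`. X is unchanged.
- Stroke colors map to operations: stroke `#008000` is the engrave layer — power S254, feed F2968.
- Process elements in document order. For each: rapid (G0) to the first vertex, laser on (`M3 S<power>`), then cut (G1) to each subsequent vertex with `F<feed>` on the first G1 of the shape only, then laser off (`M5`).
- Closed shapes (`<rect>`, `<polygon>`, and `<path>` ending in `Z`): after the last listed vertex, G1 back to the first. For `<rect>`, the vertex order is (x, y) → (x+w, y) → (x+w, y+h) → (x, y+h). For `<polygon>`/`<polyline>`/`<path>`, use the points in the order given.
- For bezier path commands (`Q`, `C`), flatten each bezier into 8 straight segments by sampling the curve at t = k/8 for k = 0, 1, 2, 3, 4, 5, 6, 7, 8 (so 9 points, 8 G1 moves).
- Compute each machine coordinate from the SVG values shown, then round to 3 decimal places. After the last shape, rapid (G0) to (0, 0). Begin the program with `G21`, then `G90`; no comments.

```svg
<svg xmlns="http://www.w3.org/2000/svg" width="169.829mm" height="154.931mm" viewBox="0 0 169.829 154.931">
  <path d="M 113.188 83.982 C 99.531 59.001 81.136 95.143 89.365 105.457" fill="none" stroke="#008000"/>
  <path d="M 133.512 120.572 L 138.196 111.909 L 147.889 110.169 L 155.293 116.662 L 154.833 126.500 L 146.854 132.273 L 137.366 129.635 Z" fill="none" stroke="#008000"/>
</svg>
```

G21
G90
G0 X113.188 Y70.949
M3 S254
G1 X107.906 Y77.622 F2968
G1 X102.547 Y79.583
G1 X97.479 Y77.852
G1 X93.069 Y73.447
G1 X89.686 Y67.388
G1 X87.695 Y60.694
G1 X87.466 Y54.383
G1 X89.365 Y49.474
M5
G0 X133.512 Y34.359
M3 S254
G1 X138.196 Y43.022 F2968
G1 X147.889 Y44.762
G1 X155.293 Y38.269
G1 X154.833 Y28.431
G1 X146.854 Y22.658
G1 X137.366 Y25.296
G1 X133.512 Y34.359
M5
G0 X0.000 Y0.000

Since the viewBox matches the mm dimensions, user units are millimetres directly. The only transform is the Y-flip y_m = 154.931 − y_svg.

Shape 1 is a cubic bezier drawn with `<path>`. Its stroke #008000 means engrave at S254, F2968. After flipping Y the toolpath is (113.188,70.949) → (107.906,77.622) → (102.547,79.583) → (97.479,77.852) → (93.069,73.447) → (89.686,67.388) → (87.695,60.694) → (87.466,54.383) → (89.365,49.474).

Shape 2 is a regular polygon drawn with `<path>`. Its stroke #008000 means engrave at S254, F2968. After flipping Y the toolpath is (133.512,34.359) → (138.196,43.022) → (147.889,44.762) → (155.293,38.269) → (154.833,28.431) → (146.854,22.658) → (137.366,25.296) → (133.512,34.359), returning to the start.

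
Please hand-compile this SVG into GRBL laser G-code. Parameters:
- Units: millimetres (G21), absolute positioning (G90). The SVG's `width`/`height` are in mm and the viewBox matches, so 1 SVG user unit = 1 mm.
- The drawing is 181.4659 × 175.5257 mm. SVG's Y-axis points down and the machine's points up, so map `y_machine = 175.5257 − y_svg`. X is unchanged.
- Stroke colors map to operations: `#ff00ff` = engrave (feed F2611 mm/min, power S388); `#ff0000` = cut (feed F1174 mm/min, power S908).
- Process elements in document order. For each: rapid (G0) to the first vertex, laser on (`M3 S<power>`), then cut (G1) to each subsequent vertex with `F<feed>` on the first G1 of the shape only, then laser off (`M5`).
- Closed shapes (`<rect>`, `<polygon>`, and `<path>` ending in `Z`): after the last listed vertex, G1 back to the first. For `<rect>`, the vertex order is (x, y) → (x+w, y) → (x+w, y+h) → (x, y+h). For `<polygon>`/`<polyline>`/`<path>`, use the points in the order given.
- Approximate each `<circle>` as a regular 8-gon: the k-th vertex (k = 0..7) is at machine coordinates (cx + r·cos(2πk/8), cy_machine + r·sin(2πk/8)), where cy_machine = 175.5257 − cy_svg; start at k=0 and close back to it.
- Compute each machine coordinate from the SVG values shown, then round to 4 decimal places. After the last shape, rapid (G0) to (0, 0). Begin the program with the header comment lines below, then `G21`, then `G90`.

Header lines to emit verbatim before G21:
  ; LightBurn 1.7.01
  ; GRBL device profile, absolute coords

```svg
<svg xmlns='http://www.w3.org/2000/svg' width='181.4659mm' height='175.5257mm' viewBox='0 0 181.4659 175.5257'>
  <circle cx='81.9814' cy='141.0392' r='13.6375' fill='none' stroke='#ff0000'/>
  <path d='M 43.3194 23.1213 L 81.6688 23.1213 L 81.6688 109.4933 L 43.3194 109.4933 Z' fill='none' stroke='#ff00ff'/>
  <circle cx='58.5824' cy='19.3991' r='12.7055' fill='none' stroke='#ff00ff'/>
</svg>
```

; LightBurn 1.7.01
; GRBL device profile, absolute coords
G21
G90
G0 X95.6189 Y34.4865
M3 S908
G1 X91.6246 Y44.1297 F1174
G1 X81.9814 Y48.1240
G1 X72.3382 Y44.1297
G1 X68.3439 Y34.4865
G1 X72.3382 Y24.8433
G1 X81.9814 Y20.8490
G1 X91.6246 Y24.8433
G1 X95.6189 Y34.4865
M5
G0 X43.3194 Y152.4044
M3 S388
G1 X81.6688 Y152.4044 F2611
G1 X81.6688 Y66.0324
G1 X43.3194 Y66.0324
G1 X43.3194 Y152.4044
M5
G0 X71.2879 Y156.1266
M3 S388
G1 X67.5665 Y165.1107 F2611
G1 X58.5824 Y168.8321
G1 X49.5983 Y165.1107
G1 X45.8769 Y156.1266
G1 X49.5983 Y147.1425
G1 X58.5824 Y143.4211
G1 X67.5665 Y147.1425
G1 X71.2879 Y156.1266
M5
G0 X0.0000 Y0.0000

viewBox `0 0 181.4659 175.5257` with mm width/height → 1 unit = 1 mm. Flip: y_m = 175.5257 − y_svg.

**Shape 1** — `<circle>` circle, stroke `#ff0000` → cut (S908, F1174). Machine vertices: (95.6189,34.4865) → (91.6246,44.1297) → (81.9814,48.1240) → (72.3382,44.1297) → (68.3439,34.4865) → (72.3382,24.8433) → (81.9814,20.8490) → (91.6246,24.8433) → (95.6189,34.4865). Closed: final G1 returns to the first vertex.

**Shape 2** — `<path>` rectangle, stroke `#ff00ff` → engrave (S388, F2611). Machine vertices: (43.3194,152.4044) → (81.6688,152.4044) → (81.6688,66.0324) → (43.3194,66.0324) → (43.3194,152.4044). Closed: final G1 returns to the first vertex.

**Shape 3** — `<circle>` circle, stroke `#ff00ff` → engrave (S388, F2611). Machine vertices: (71.2879,156.1266) → (67.5665,165.1107) → (58.5824,168.8321) → (49.5983,165.1107) → (45.8769,156.1266) → (49.5983,147.1425) → (58.5824,143.4211) → (67.5665,147.1425) → (71.2879,156.1266). Closed: final G1 returns to the first vertex.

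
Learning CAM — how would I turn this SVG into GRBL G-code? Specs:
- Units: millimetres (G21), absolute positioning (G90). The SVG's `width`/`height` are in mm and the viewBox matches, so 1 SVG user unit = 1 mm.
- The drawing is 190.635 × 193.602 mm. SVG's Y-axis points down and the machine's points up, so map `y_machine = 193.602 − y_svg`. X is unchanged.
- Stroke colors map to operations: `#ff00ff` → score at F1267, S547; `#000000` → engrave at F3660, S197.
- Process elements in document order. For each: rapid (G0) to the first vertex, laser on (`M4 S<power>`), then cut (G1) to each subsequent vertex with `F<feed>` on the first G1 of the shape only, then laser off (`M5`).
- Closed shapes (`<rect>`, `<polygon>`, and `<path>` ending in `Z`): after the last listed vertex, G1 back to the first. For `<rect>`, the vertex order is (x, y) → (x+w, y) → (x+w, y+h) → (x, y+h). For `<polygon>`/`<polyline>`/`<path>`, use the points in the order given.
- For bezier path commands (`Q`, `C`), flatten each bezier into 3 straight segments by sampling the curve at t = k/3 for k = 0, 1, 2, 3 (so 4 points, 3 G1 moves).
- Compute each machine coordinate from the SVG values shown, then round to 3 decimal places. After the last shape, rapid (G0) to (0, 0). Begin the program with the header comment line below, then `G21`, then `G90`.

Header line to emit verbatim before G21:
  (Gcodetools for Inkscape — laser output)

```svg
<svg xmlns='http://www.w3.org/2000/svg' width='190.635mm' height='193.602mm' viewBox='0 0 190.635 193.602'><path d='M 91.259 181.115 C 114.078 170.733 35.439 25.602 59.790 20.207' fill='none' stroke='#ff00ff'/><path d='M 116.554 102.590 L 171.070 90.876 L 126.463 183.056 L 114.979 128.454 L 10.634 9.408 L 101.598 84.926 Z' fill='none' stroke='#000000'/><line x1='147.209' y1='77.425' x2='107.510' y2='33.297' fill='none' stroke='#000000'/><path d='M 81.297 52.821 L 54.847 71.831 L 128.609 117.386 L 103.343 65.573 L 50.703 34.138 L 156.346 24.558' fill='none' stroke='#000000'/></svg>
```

(Gcodetools for Inkscape — laser output)
G21
G90
G0 X91.259 Y12.487
M4 S547
G1 X87.831 Y57.619 F1267
G1 X62.197 Y131.587
G1 X59.790 Y173.395
M5
G0 X116.554 Y91.012
M4 S197
G1 X171.070 Y102.726 F3660
G1 X126.463 Y10.546
G1 X114.979 Y65.148
G1 X10.634 Y184.194
G1 X101.598 Y108.676
G1 X116.554 Y91.012
M5
G0 X147.209 Y116.177
M4 S197
G1 X107.510 Y160.305 F3660
M5
G0 X81.297 Y140.781
M4 S197
G1 X54.847 Y121.771 F3660
G1 X128.609 Y76.216
G1 X103.343 Y128.029
G1 X50.703 Y159.464
G1 X156.346 Y169.044
M5
G0 X0.000 Y0.000

1 u = 1 mm; y_m = 193.602 − y.

[1] `<path>` cubic bezier, #ff00ff→score S547 F1267: (91.259,12.487) → (87.831,57.619) → (62.197,131.587) → (59.790,173.395)

[2] `<path>` closed polygon, #000000→engrave S197 F3660: (116.554,91.012) → (171.070,102.726) → (126.463,10.546) → (114.979,65.148) → (10.634,184.194) → (101.598,108.676) → (116.554,91.012) (closed)

[3] `<line>` line segment, #000000→engrave S197 F3660: (147.209,116.177) → (107.510,160.305)

[4] `<path>` open polyline, #000000→engrave S197 F3660: (81.297,140.781) → (54.847,121.771) → (128.609,76.216) → (103.343,128.029) → (50.703,159.464) → (156.346,169.044)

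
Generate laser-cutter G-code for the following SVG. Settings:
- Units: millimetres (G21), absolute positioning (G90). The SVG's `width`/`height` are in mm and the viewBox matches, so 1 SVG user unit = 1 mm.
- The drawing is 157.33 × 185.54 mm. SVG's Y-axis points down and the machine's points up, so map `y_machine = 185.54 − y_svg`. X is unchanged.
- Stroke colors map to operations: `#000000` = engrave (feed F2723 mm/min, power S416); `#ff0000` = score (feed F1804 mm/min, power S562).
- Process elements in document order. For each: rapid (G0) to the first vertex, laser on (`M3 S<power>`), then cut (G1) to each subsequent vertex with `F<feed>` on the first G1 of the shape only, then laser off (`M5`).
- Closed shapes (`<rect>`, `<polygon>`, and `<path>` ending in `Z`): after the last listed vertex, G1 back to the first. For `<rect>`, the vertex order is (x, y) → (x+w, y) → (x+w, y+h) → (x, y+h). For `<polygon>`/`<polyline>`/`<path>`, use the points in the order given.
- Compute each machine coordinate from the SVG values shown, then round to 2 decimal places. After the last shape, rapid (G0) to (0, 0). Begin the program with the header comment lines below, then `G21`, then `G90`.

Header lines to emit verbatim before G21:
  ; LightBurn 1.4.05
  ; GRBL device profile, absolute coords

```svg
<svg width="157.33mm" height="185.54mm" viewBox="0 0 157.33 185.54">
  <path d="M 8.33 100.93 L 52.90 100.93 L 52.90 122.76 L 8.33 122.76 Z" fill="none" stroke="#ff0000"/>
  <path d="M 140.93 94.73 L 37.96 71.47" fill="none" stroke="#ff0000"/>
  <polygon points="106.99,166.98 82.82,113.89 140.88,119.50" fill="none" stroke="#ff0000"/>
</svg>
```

Since the viewBox matches the mm dimensions, user units are millimetres directly. The only transform is the Y-flip y_m = 185.54 − y_svg.

Shape 1 is a rectangle drawn with `<path>`. Its stroke #ff0000 means score at S562, F1804. After flipping Y the toolpath is (8.33,84.61) → (52.90,84.61) → (52.90,62.78) → (8.33,62.78) → (8.33,84.61), returning to the start.

Shape 2 is a line segment drawn with `<path>`. Its stroke #ff0000 means score at S562, F1804. After flipping Y the toolpath is (140.93,90.81) → (37.96,114.07).

Shape 3 is a regular polygon drawn with `<polygon>`. Its stroke #ff0000 means score at S562, F1804. After flipping Y the toolpath is (106.99,18.56) → (82.82,71.65) → (140.88,66.04) → (106.99,18.56), returning to the start.

; LightBurn 1.4.05
; GRBL device profile, absolute coords
G21
G90
G0 X8.33 Y84.61
M3 S562
G1 X52.90 Y84.61 F1804
G1 X52.90 Y62.78
G1 X8.33 Y62.78
G1 X8.33 Y84.61
M5
G0 X140.93 Y90.81
M3 S562
G1 X37.96 Y114.07 F1804
M5
G0 X106.99 Y18.56
M3 S562
G1 X82.82 Y71.65 F1804
G1 X140.88 Y66.04
G1 X106.99 Y18.56
M5
G0 X0.00 Y0.00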